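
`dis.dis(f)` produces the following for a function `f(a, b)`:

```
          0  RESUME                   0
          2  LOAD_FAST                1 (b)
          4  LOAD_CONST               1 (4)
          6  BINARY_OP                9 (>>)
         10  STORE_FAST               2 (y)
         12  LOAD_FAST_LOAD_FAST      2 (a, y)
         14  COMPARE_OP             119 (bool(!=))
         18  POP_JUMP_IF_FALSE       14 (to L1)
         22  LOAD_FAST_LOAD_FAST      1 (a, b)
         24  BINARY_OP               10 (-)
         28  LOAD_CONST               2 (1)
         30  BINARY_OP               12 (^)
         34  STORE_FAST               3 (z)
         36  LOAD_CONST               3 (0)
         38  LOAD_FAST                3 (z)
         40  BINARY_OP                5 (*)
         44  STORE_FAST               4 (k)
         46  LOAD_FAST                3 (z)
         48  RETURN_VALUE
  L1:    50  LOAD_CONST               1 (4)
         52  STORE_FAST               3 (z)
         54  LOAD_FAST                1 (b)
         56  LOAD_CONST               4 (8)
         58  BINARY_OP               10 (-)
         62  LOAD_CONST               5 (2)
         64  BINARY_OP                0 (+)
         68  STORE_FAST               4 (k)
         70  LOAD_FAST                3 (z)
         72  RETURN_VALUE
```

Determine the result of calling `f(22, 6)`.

LOAD_FAST b → push 6. Stack: [6]
LOAD_CONST → push 4. Stack: [6, 4]
BINARY_OP >> → 6 >> 4 = 0. Stack: [0]
STORE_FAST y → y=0. Stack: []
LOAD_FAST_LOAD_FAST a,y → push 22,0. Stack: [22, 0]
COMPARE_OP bool(!=) → 22 vs 0 = True. Stack: [True]
POP_JUMP_IF_FALSE → pop True; no jump. Stack: []
LOAD_FAST_LOAD_FAST a,b → push 22,6. Stack: [22, 6]
BINARY_OP - → 22 - 6 = 16. Stack: [16]
LOAD_CONST → push 1. Stack: [16, 1]
BINARY_OP ^ → 16 ^ 1 = 17. Stack: [17]
STORE_FAST z → z=17. Stack: []
LOAD_CONST → push 0. Stack: [0]
LOAD_FAST z → push 17. Stack: [0, 17]
BINARY_OP * → 0 * 17 = 0. Stack: [0]
STORE_FAST k → k=0. Stack: []
LOAD_FAST z → push 17. Stack: [17]
RETURN_VALUE → return 17.

17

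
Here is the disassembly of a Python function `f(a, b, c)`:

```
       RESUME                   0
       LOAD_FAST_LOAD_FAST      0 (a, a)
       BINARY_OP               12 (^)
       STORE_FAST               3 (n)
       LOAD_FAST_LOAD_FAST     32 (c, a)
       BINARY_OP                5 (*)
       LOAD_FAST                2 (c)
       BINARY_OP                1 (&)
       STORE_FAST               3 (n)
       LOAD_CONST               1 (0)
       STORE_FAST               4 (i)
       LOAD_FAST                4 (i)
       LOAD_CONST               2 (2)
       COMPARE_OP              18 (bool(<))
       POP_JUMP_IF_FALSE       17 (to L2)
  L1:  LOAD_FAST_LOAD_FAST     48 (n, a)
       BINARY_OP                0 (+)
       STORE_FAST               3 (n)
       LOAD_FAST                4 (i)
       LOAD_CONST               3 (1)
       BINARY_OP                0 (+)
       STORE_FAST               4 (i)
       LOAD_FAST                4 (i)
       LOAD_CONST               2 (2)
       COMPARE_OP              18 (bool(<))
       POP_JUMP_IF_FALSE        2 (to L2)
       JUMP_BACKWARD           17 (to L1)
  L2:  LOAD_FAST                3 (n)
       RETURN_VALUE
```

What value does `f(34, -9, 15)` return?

82

LOAD_FAST_LOAD_FAST a,a → push 34,34. Stack: [34, 34]
BINARY_OP ^ → 34 ^ 34 = 0. Stack: [0]
STORE_FAST n → n=0. Stack: []
LOAD_FAST_LOAD_FAST c,a → push 15,34. Stack: [15, 34]
BINARY_OP * → 15 * 34 = 510. Stack: [510]
LOAD_FAST c → push 15. Stack: [510, 15]
BINARY_OP & → 510 & 15 = 14. Stack: [14]
STORE_FAST n → n=14. Stack: []
LOAD_CONST → push 0. Stack: [0]
STORE_FAST i → i=0. Stack: []
LOAD_FAST i → push 0. Stack: [0]
LOAD_CONST → push 2. Stack: [0, 2]
COMPARE_OP bool(<) → 0 vs 2 = True. Stack: [True]
POP_JUMP_IF_FALSE → pop True; no jump. Stack: []
LOAD_FAST_LOAD_FAST n,a → push 14,34. Stack: [14, 34]
BINARY_OP + → 14 + 34 = 48. Stack: [48]
STORE_FAST n → n=48. Stack: []
LOAD_FAST i → push 0. Stack: [0]
LOAD_CONST → push 1. Stack: [0, 1]
BINARY_OP + → 0 + 1 = 1. Stack: [1]
STORE_FAST i → i=1. Stack: []
LOAD_FAST i → push 1. Stack: [1]
LOAD_CONST → push 2. Stack: [1, 2]
COMPARE_OP bool(<) → 1 vs 2 = True. Stack: [True]
POP_JUMP_IF_FALSE → pop True; no jump. Stack: []
LOAD_FAST_LOAD_FAST n,a → push 48,34. Stack: [48, 34]
BINARY_OP + → 48 + 34 = 82. Stack: [82]
STORE_FAST n → n=82. Stack: []
LOAD_FAST i → push 1. Stack: [1]
LOAD_CONST → push 1. Stack: [1, 1]
BINARY_OP + → 1 + 1 = 2. Stack: [2]
STORE_FAST i → i=2. Stack: []
LOAD_FAST i → push 2. Stack: [2]
LOAD_CONST → push 2. Stack: [2, 2]
COMPARE_OP bool(<) → 2 vs 2 = False. Stack: [False]
POP_JUMP_IF_FALSE → pop False; jump. Stack: []
LOAD_FAST n → push 82. Stack: [82]
RETURN_VALUE → return 82.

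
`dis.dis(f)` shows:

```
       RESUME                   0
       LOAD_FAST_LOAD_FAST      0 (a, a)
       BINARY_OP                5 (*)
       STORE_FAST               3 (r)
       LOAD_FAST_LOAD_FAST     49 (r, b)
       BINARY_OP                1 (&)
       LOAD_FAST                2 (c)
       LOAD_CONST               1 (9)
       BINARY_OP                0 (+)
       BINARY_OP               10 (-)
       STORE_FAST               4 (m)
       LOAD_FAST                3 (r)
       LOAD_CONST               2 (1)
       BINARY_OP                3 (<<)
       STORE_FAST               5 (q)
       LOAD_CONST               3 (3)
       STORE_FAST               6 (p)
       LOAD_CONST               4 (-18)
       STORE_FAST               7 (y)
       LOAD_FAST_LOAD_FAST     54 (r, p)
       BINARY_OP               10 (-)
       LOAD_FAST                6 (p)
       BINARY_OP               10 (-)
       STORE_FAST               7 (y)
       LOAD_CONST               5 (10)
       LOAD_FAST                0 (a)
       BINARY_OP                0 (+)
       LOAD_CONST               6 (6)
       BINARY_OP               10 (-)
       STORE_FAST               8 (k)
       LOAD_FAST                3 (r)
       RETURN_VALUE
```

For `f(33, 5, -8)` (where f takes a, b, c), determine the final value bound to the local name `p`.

3

LOAD_FAST_LOAD_FAST a,a → push 33,33. Stack: [33, 33]
BINARY_OP * → 33 * 33 = 1089. Stack: [1089]
STORE_FAST r → r=1089. Stack: []
LOAD_FAST_LOAD_FAST r,b → push 1089,5. Stack: [1089, 5]
BINARY_OP & → 1089 & 5 = 1. Stack: [1]
LOAD_FAST c → push -8. Stack: [1, -8]
LOAD_CONST → push 9. Stack: [1, -8, 9]
BINARY_OP + → -8 + 9 = 1. Stack: [1, 1]
BINARY_OP - → 1 - 1 = 0. Stack: [0]
STORE_FAST m → m=0. Stack: []
LOAD_FAST r → push 1089. Stack: [1089]
LOAD_CONST → push 1. Stack: [1089, 1]
BINARY_OP << → 1089 << 1 = 2178. Stack: [2178]
STORE_FAST q → q=2178. Stack: []
LOAD_CONST → push 3. Stack: [3]
STORE_FAST p → p=3. Stack: []
LOAD_CONST → push -18. Stack: [-18]
STORE_FAST y → y=-18. Stack: []
LOAD_FAST_LOAD_FAST r,p → push 1089,3. Stack: [1089, 3]
BINARY_OP - → 1089 - 3 = 1086. Stack: [1086]
LOAD_FAST p → push 3. Stack: [1086, 3]
BINARY_OP - → 1086 - 3 = 1083. Stack: [1083]
STORE_FAST y → y=1083. Stack: []
LOAD_CONST → push 10. Stack: [10]
LOAD_FAST a → push 33. Stack: [10, 33]
BINARY_OP + → 10 + 33 = 43. Stack: [43]
LOAD_CONST → push 6. Stack: [43, 6]
BINARY_OP - → 43 - 6 = 37. Stack: [37]
STORE_FAST k → k=37. Stack: []
LOAD_FAST r → push 1089. Stack: [1089]
RETURN_VALUE → return 1089.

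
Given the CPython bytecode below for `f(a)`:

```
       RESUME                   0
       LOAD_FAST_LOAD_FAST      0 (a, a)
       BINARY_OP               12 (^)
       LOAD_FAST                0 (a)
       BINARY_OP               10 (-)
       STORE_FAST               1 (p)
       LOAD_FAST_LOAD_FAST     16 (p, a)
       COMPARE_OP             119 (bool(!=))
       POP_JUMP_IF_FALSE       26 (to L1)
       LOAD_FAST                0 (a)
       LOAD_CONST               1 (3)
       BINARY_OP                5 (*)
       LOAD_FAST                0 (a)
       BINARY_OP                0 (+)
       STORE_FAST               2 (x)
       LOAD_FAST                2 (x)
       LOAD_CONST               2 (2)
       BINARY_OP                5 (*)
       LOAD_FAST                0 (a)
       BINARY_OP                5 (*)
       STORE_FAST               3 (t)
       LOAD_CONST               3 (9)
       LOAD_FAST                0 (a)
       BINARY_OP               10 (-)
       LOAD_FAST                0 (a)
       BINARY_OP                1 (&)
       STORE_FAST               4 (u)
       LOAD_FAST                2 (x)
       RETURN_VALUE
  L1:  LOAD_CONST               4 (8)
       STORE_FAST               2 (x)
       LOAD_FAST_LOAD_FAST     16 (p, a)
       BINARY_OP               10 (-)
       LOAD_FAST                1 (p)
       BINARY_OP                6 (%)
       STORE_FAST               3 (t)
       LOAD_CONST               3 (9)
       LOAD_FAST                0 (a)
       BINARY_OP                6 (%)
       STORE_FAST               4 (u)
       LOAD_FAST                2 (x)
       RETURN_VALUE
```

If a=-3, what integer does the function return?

-12

LOAD_FAST_LOAD_FAST a,a → push -3,-3. Stack: [-3, -3]
BINARY_OP ^ → -3 ^ -3 = 0. Stack: [0]
LOAD_FAST a → push -3. Stack: [0, -3]
BINARY_OP - → 0 - -3 = 3. Stack: [3]
STORE_FAST p → p=3. Stack: []
LOAD_FAST_LOAD_FAST p,a → push 3,-3. Stack: [3, -3]
COMPARE_OP bool(!=) → 3 vs -3 = True. Stack: [True]
POP_JUMP_IF_FALSE → pop True; no jump. Stack: []
LOAD_FAST a → push -3. Stack: [-3]
LOAD_CONST → push 3. Stack: [-3, 3]
BINARY_OP * → -3 * 3 = -9. Stack: [-9]
LOAD_FAST a → push -3. Stack: [-9, -3]
BINARY_OP + → -9 + -3 = -12. Stack: [-12]
STORE_FAST x → x=-12. Stack: []
LOAD_FAST x → push -12. Stack: [-12]
LOAD_CONST → push 2. Stack: [-12, 2]
BINARY_OP * → -12 * 2 = -24. Stack: [-24]
LOAD_FAST a → push -3. Stack: [-24, -3]
BINARY_OP * → -24 * -3 = 72. Stack: [72]
STORE_FAST t → t=72. Stack: []
LOAD_CONST → push 9. Stack: [9]
LOAD_FAST a → push -3. Stack: [9, -3]
BINARY_OP - → 9 - -3 = 12. Stack: [12]
LOAD_FAST a → push -3. Stack: [12, -3]
BINARY_OP & → 12 & -3 = 12. Stack: [12]
STORE_FAST u → u=12. Stack: []
LOAD_FAST x → push -12. Stack: [-12]
RETURN_VALUE → return -12.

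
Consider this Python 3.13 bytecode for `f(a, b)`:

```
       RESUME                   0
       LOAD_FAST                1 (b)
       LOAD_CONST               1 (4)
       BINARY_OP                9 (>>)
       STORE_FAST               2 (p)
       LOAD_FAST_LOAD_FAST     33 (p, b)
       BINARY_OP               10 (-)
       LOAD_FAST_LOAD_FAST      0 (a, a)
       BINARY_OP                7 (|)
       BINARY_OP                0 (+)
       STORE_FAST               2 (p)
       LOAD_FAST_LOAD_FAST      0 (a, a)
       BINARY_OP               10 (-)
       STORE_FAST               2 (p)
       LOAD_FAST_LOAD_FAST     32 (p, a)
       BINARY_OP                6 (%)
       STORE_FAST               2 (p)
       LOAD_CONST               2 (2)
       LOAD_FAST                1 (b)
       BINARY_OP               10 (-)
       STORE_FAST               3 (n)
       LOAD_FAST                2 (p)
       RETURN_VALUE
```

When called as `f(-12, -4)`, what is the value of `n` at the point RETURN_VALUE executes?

6

LOAD_FAST b → push -4. Stack: [-4]
LOAD_CONST → push 4. Stack: [-4, 4]
BINARY_OP >> → -4 >> 4 = -1. Stack: [-1]
STORE_FAST p → p=-1. Stack: []
LOAD_FAST_LOAD_FAST p,b → push -1,-4. Stack: [-1, -4]
BINARY_OP - → -1 - -4 = 3. Stack: [3]
LOAD_FAST_LOAD_FAST a,a → push -12,-12. Stack: [3, -12, -12]
BINARY_OP | → -12 | -12 = -12. Stack: [3, -12]
BINARY_OP + → 3 + -12 = -9. Stack: [-9]
STORE_FAST p → p=-9. Stack: []
LOAD_FAST_LOAD_FAST a,a → push -12,-12. Stack: [-12, -12]
BINARY_OP - → -12 - -12 = 0. Stack: [0]
STORE_FAST p → p=0. Stack: []
LOAD_FAST_LOAD_FAST p,a → push 0,-12. Stack: [0, -12]
BINARY_OP % → 0 % -12 = 0. Stack: [0]
STORE_FAST p → p=0. Stack: []
LOAD_CONST → push 2. Stack: [2]
LOAD_FAST b → push -4. Stack: [2, -4]
BINARY_OP - → 2 - -4 = 6. Stack: [6]
STORE_FAST n → n=6. Stack: []
LOAD_FAST p → push 0. Stack: [0]
RETURN_VALUE → return 0.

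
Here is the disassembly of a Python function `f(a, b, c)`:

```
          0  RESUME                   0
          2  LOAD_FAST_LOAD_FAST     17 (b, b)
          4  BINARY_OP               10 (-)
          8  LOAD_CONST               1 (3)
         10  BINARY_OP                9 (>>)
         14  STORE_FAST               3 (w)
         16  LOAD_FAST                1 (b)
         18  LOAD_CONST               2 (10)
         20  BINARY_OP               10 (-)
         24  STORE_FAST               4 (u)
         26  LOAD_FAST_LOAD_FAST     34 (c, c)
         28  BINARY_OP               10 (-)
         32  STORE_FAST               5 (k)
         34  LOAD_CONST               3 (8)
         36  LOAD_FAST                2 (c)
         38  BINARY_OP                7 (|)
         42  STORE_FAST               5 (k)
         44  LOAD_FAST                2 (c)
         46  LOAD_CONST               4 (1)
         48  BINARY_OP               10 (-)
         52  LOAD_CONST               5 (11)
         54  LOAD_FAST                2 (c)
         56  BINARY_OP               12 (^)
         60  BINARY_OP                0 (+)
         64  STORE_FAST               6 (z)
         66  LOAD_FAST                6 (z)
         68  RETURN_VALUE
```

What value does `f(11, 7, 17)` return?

42

LOAD_FAST_LOAD_FAST b,b → push 7,7. Stack: [7, 7]
BINARY_OP - → 7 - 7 = 0. Stack: [0]
LOAD_CONST → push 3. Stack: [0, 3]
BINARY_OP >> → 0 >> 3 = 0. Stack: [0]
STORE_FAST w → w=0. Stack: []
LOAD_FAST b → push 7. Stack: [7]
LOAD_CONST → push 10. Stack: [7, 10]
BINARY_OP - → 7 - 10 = -3. Stack: [-3]
STORE_FAST u → u=-3. Stack: []
LOAD_FAST_LOAD_FAST c,c → push 17,17. Stack: [17, 17]
BINARY_OP - → 17 - 17 = 0. Stack: [0]
STORE_FAST k → k=0. Stack: []
LOAD_CONST → push 8. Stack: [8]
LOAD_FAST c → push 17. Stack: [8, 17]
BINARY_OP | → 8 | 17 = 25. Stack: [25]
STORE_FAST k → k=25. Stack: []
LOAD_FAST c → push 17. Stack: [17]
LOAD_CONST → push 1. Stack: [17, 1]
BINARY_OP - → 17 - 1 = 16. Stack: [16]
LOAD_CONST → push 11. Stack: [16, 11]
LOAD_FAST c → push 17. Stack: [16, 11, 17]
BINARY_OP ^ → 11 ^ 17 = 26. Stack: [16, 26]
BINARY_OP + → 16 + 26 = 42. Stack: [42]
STORE_FAST z → z=42. Stack: []
LOAD_FAST z → push 42. Stack: [42]
RETURN_VALUE → return 42.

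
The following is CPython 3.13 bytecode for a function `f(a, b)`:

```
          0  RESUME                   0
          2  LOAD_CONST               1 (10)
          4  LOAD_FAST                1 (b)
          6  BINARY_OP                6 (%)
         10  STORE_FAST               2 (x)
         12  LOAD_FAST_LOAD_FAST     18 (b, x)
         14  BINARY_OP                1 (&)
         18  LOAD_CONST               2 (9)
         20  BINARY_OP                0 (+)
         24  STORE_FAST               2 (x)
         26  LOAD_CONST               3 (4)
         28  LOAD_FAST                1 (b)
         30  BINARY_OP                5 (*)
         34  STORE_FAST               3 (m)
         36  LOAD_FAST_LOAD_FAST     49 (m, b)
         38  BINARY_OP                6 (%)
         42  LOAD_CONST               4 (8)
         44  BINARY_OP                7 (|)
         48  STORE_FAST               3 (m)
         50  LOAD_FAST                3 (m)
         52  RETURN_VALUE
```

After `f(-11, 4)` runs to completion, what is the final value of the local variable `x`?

9

LOAD_CONST → push 10. Stack: [10]
LOAD_FAST b → push 4. Stack: [10, 4]
BINARY_OP % → 10 % 4 = 2. Stack: [2]
STORE_FAST x → x=2. Stack: []
LOAD_FAST_LOAD_FAST b,x → push 4,2. Stack: [4, 2]
BINARY_OP & → 4 & 2 = 0. Stack: [0]
LOAD_CONST → push 9. Stack: [0, 9]
BINARY_OP + → 0 + 9 = 9. Stack: [9]
STORE_FAST x → x=9. Stack: []
LOAD_CONST → push 4. Stack: [4]
LOAD_FAST b → push 4. Stack: [4, 4]
BINARY_OP * → 4 * 4 = 16. Stack: [16]
STORE_FAST m → m=16. Stack: []
LOAD_FAST_LOAD_FAST m,b → push 16,4. Stack: [16, 4]
BINARY_OP % → 16 % 4 = 0. Stack: [0]
LOAD_CONST → push 8. Stack: [0, 8]
BINARY_OP | → 0 | 8 = 8. Stack: [8]
STORE_FAST m → m=8. Stack: []
LOAD_FAST m → push 8. Stack: [8]
RETURN_VALUE → return 8.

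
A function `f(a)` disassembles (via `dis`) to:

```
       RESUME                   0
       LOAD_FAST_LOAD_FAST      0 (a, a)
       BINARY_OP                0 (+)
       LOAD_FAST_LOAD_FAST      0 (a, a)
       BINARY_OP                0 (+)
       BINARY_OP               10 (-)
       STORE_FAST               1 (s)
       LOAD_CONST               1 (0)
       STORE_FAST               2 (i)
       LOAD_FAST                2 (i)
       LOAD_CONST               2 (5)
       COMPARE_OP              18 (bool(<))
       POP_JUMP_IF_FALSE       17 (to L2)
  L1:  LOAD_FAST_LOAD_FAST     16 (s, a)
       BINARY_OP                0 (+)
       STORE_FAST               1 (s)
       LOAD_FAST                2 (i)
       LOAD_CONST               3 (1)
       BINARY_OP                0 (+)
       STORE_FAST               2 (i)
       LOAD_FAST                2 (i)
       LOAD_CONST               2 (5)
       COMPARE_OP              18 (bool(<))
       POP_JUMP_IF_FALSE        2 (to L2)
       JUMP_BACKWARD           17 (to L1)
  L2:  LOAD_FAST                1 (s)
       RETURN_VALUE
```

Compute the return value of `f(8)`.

LOAD_FAST_LOAD_FAST a,a → push 8,8
BINARY_OP + → 8 + 8 = 16
LOAD_FAST_LOAD_FAST a,a → push 8,8
BINARY_OP + → 8 + 8 = 16
BINARY_OP - → 16 - 16 = 0
STORE_FAST s → s=0
LOAD_CONST → push 0
STORE_FAST i → i=0
LOAD_FAST i → push 0
LOAD_CONST → push 5
COMPARE_OP bool(<) → 0 vs 5 = True
POP_JUMP_IF_FALSE → pop True; no jump
LOAD_FAST_LOAD_FAST s,a → push 0,8
BINARY_OP + → 0 + 8 = 8
STORE_FAST s → s=8
LOAD_FAST i → push 0
LOAD_CONST → push 1
BINARY_OP + → 0 + 1 = 1
STORE_FAST i → i=1
LOAD_FAST i → push 1
LOAD_CONST → push 5
COMPARE_OP bool(<) → 1 vs 5 = True
POP_JUMP_IF_FALSE → pop True; no jump
LOAD_FAST_LOAD_FAST s,a → push 8,8
BINARY_OP + → 8 + 8 = 16
STORE_FAST s → s=16
LOAD_FAST i → push 1
LOAD_CONST → push 1
BINARY_OP + → 1 + 1 = 2
STORE_FAST i → i=2
LOAD_FAST i → push 2
LOAD_CONST → push 5
COMPARE_OP bool(<) → 2 vs 5 = True
POP_JUMP_IF_FALSE → pop True; no jump
LOAD_FAST_LOAD_FAST s,a → push 16,8
BINARY_OP + → 16 + 8 = 24
STORE_FAST s → s=24
LOAD_FAST i → push 2
LOAD_CONST → push 1
BINARY_OP + → 2 + 1 = 3
STORE_FAST i → i=3
LOAD_FAST i → push 3
LOAD_CONST → push 5
COMPARE_OP bool(<) → 3 vs 5 = True
POP_JUMP_IF_FALSE → pop True; no jump
LOAD_FAST_LOAD_FAST s,a → push 24,8
BINARY_OP + → 24 + 8 = 32
STORE_FAST s → s=32
LOAD_FAST i → push 3
LOAD_CONST → push 1
BINARY_OP + → 3 + 1 = 4
STORE_FAST i → i=4
LOAD_FAST i → push 4
LOAD_CONST → push 5
COMPARE_OP bool(<) → 4 vs 5 = True
POP_JUMP_IF_FALSE → pop True; no jump
LOAD_FAST_LOAD_FAST s,a → push 32,8
BINARY_OP + → 32 + 8 = 40
STORE_FAST s → s=40
LOAD_FAST i → push 4
LOAD_CONST → push 1
BINARY_OP + → 4 + 1 = 5
STORE_FAST i → i=5
LOAD_FAST i → push 5
LOAD_CONST → push 5
COMPARE_OP bool(<) → 5 vs 5 = False
POP_JUMP_IF_FALSE → pop False; jump
LOAD_FAST s → push 40
RETURN_VALUE → return 40.

40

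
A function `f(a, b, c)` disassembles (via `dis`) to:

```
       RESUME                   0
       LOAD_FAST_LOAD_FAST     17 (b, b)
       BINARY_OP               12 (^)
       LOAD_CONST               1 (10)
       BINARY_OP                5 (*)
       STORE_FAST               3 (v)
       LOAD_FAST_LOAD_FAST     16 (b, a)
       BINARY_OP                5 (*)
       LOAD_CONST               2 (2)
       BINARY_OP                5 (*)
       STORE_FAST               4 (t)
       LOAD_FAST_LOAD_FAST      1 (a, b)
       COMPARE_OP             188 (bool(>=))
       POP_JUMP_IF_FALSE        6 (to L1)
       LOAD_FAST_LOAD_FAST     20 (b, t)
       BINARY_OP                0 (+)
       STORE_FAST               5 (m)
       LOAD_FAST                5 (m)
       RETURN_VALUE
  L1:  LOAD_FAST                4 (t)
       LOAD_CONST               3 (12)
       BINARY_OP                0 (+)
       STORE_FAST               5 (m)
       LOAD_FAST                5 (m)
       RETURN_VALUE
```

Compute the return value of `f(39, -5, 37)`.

LOAD_FAST_LOAD_FAST b,b → push -5,-5. Stack: [-5, -5]
BINARY_OP ^ → -5 ^ -5 = 0. Stack: [0]
LOAD_CONST → push 10. Stack: [0, 10]
BINARY_OP * → 0 * 10 = 0. Stack: [0]
STORE_FAST v → v=0. Stack: []
LOAD_FAST_LOAD_FAST b,a → push -5,39. Stack: [-5, 39]
BINARY_OP * → -5 * 39 = -195. Stack: [-195]
LOAD_CONST → push 2. Stack: [-195, 2]
BINARY_OP * → -195 * 2 = -390. Stack: [-390]
STORE_FAST t → t=-390. Stack: []
LOAD_FAST_LOAD_FAST a,b → push 39,-5. Stack: [39, -5]
COMPARE_OP bool(>=) → 39 vs -5 = True. Stack: [True]
POP_JUMP_IF_FALSE → pop True; no jump. Stack: []
LOAD_FAST_LOAD_FAST b,t → push -5,-390. Stack: [-5, -390]
BINARY_OP + → -5 + -390 = -395. Stack: [-395]
STORE_FAST m → m=-395. Stack: []
LOAD_FAST m → push -395. Stack: [-395]
RETURN_VALUE → return -395.

-395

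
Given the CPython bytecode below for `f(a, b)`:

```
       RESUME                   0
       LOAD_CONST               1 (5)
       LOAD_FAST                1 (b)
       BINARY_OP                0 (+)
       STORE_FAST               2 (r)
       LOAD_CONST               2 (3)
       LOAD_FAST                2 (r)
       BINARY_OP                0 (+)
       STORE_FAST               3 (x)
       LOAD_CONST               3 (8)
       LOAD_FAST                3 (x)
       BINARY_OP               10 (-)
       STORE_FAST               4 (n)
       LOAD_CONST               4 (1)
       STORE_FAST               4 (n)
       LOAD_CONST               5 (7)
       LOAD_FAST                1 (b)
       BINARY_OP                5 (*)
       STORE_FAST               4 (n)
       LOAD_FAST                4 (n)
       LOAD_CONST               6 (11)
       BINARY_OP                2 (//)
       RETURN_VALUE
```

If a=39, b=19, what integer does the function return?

LOAD_CONST → push 5. Stack: [5]
LOAD_FAST b → push 19. Stack: [5, 19]
BINARY_OP + → 5 + 19 = 24. Stack: [24]
STORE_FAST r → r=24. Stack: []
LOAD_CONST → push 3. Stack: [3]
LOAD_FAST r → push 24. Stack: [3, 24]
BINARY_OP + → 3 + 24 = 27. Stack: [27]
STORE_FAST x → x=27. Stack: []
LOAD_CONST → push 8. Stack: [8]
LOAD_FAST x → push 27. Stack: [8, 27]
BINARY_OP - → 8 - 27 = -19. Stack: [-19]
STORE_FAST n → n=-19. Stack: []
LOAD_CONST → push 1. Stack: [1]
STORE_FAST n → n=1. Stack: []
LOAD_CONST → push 7. Stack: [7]
LOAD_FAST b → push 19. Stack: [7, 19]
BINARY_OP * → 7 * 19 = 133. Stack: [133]
STORE_FAST n → n=133. Stack: []
LOAD_FAST n → push 133. Stack: [133]
LOAD_CONST → push 11. Stack: [133, 11]
BINARY_OP // → 133 // 11 = 12. Stack: [12]
RETURN_VALUE → return 12.

12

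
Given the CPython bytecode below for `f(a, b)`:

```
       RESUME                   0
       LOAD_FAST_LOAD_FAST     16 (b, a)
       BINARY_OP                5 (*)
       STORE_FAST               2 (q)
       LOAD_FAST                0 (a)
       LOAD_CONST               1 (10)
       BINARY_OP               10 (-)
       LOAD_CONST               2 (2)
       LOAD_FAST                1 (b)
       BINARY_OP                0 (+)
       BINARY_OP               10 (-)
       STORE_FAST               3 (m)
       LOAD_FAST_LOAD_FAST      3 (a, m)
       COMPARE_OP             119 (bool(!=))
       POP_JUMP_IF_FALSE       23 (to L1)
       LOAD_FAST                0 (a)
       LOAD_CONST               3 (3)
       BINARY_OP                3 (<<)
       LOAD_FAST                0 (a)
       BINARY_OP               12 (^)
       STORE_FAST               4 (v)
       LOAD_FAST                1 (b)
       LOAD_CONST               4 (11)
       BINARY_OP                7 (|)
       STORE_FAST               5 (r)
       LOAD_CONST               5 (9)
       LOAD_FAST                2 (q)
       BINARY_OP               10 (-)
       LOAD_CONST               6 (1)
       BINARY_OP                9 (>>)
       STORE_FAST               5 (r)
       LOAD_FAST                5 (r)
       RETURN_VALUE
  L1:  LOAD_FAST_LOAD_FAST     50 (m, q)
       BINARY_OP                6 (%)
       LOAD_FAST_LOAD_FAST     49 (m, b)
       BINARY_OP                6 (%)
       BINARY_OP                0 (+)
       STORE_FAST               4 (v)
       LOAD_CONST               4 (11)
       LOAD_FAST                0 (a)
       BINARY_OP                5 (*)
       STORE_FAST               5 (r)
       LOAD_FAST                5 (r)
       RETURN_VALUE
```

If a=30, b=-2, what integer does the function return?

34

LOAD_FAST_LOAD_FAST b,a → push -2,30. Stack: [-2, 30]
BINARY_OP * → -2 * 30 = -60. Stack: [-60]
STORE_FAST q → q=-60. Stack: []
LOAD_FAST a → push 30. Stack: [30]
LOAD_CONST → push 10. Stack: [30, 10]
BINARY_OP - → 30 - 10 = 20. Stack: [20]
LOAD_CONST → push 2. Stack: [20, 2]
LOAD_FAST b → push -2. Stack: [20, 2, -2]
BINARY_OP + → 2 + -2 = 0. Stack: [20, 0]
BINARY_OP - → 20 - 0 = 20. Stack: [20]
STORE_FAST m → m=20. Stack: []
LOAD_FAST_LOAD_FAST a,m → push 30,20. Stack: [30, 20]
COMPARE_OP bool(!=) → 30 vs 20 = True. Stack: [True]
POP_JUMP_IF_FALSE → pop True; no jump. Stack: []
LOAD_FAST a → push 30. Stack: [30]
LOAD_CONST → push 3. Stack: [30, 3]
BINARY_OP << → 30 << 3 = 240. Stack: [240]
LOAD_FAST a → push 30. Stack: [240, 30]
BINARY_OP ^ → 240 ^ 30 = 238. Stack: [238]
STORE_FAST v → v=238. Stack: []
LOAD_FAST b → push -2. Stack: [-2]
LOAD_CONST → push 11. Stack: [-2, 11]
BINARY_OP | → -2 | 11 = -1. Stack: [-1]
STORE_FAST r → r=-1. Stack: []
LOAD_CONST → push 9. Stack: [9]
LOAD_FAST q → push -60. Stack: [9, -60]
BINARY_OP - → 9 - -60 = 69. Stack: [69]
LOAD_CONST → push 1. Stack: [69, 1]
BINARY_OP >> → 69 >> 1 = 34. Stack: [34]
STORE_FAST r → r=34. Stack: []
LOAD_FAST r → push 34. Stack: [34]
RETURN_VALUE → return 34.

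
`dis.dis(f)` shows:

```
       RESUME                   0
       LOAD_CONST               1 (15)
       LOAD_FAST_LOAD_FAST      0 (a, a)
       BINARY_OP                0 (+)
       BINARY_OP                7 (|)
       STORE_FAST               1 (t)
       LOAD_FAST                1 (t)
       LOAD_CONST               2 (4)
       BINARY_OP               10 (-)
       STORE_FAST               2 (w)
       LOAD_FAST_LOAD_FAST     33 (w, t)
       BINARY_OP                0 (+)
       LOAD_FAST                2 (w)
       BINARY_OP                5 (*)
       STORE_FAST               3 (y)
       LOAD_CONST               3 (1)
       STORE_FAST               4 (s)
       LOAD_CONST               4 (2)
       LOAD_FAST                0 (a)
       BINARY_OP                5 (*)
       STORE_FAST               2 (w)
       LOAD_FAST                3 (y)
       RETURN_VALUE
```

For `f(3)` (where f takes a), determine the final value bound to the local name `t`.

15

LOAD_CONST → push 15. Stack: [15]
LOAD_FAST_LOAD_FAST a,a → push 3,3. Stack: [15, 3, 3]
BINARY_OP + → 3 + 3 = 6. Stack: [15, 6]
BINARY_OP | → 15 | 6 = 15. Stack: [15]
STORE_FAST t → t=15. Stack: []
LOAD_FAST t → push 15. Stack: [15]
LOAD_CONST → push 4. Stack: [15, 4]
BINARY_OP - → 15 - 4 = 11. Stack: [11]
STORE_FAST w → w=11. Stack: []
LOAD_FAST_LOAD_FAST w,t → push 11,15. Stack: [11, 15]
BINARY_OP + → 11 + 15 = 26. Stack: [26]
LOAD_FAST w → push 11. Stack: [26, 11]
BINARY_OP * → 26 * 11 = 286. Stack: [286]
STORE_FAST y → y=286. Stack: []
LOAD_CONST → push 1. Stack: [1]
STORE_FAST s → s=1. Stack: []
LOAD_CONST → push 2. Stack: [2]
LOAD_FAST a → push 3. Stack: [2, 3]
BINARY_OP * → 2 * 3 = 6. Stack: [6]
STORE_FAST w → w=6. Stack: []
LOAD_FAST y → push 286. Stack: [286]
RETURN_VALUE → return 286.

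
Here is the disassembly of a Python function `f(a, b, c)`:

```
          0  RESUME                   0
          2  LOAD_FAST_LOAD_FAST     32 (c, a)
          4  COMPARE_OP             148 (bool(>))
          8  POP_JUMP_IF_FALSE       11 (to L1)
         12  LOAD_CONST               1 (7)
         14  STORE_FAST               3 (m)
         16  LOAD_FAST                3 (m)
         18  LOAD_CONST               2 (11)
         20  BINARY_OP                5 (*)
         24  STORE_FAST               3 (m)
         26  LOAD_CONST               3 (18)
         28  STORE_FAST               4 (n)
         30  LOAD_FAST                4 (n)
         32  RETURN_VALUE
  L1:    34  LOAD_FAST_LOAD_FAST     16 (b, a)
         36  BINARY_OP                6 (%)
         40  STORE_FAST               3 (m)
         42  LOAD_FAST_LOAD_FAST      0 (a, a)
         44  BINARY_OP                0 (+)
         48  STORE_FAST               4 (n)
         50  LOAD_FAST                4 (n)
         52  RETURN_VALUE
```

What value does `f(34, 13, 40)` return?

18

LOAD_FAST_LOAD_FAST c,a → push 40,34. Stack: [40, 34]
COMPARE_OP bool(>) → 40 vs 34 = True. Stack: [True]
POP_JUMP_IF_FALSE → pop True; no jump. Stack: []
LOAD_CONST → push 7. Stack: [7]
STORE_FAST m → m=7. Stack: []
LOAD_FAST m → push 7. Stack: [7]
LOAD_CONST → push 11. Stack: [7, 11]
BINARY_OP * → 7 * 11 = 77. Stack: [77]
STORE_FAST m → m=77. Stack: []
LOAD_CONST → push 18. Stack: [18]
STORE_FAST n → n=18. Stack: []
LOAD_FAST n → push 18. Stack: [18]
RETURN_VALUE → return 18.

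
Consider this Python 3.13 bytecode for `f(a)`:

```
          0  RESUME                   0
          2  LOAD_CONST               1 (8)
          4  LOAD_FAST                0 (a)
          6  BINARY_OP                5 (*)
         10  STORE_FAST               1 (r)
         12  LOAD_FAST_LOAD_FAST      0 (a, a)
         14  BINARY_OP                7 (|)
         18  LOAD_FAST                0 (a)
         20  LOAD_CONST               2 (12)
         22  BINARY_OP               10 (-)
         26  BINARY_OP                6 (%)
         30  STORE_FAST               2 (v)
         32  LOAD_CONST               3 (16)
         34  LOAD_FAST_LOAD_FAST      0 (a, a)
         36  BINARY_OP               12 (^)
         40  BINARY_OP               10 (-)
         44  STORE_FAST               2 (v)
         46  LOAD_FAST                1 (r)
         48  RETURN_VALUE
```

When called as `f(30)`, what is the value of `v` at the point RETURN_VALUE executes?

16

LOAD_CONST → push 8. Stack: [8]
LOAD_FAST a → push 30. Stack: [8, 30]
BINARY_OP * → 8 * 30 = 240. Stack: [240]
STORE_FAST r → r=240. Stack: []
LOAD_FAST_LOAD_FAST a,a → push 30,30. Stack: [30, 30]
BINARY_OP | → 30 | 30 = 30. Stack: [30]
LOAD_FAST a → push 30. Stack: [30, 30]
LOAD_CONST → push 12. Stack: [30, 30, 12]
BINARY_OP - → 30 - 12 = 18. Stack: [30, 18]
BINARY_OP % → 30 % 18 = 12. Stack: [12]
STORE_FAST v → v=12. Stack: []
LOAD_CONST → push 16. Stack: [16]
LOAD_FAST_LOAD_FAST a,a → push 30,30. Stack: [16, 30, 30]
BINARY_OP ^ → 30 ^ 30 = 0. Stack: [16, 0]
BINARY_OP - → 16 - 0 = 16. Stack: [16]
STORE_FAST v → v=16. Stack: []
LOAD_FAST r → push 240. Stack: [240]
RETURN_VALUE → return 240.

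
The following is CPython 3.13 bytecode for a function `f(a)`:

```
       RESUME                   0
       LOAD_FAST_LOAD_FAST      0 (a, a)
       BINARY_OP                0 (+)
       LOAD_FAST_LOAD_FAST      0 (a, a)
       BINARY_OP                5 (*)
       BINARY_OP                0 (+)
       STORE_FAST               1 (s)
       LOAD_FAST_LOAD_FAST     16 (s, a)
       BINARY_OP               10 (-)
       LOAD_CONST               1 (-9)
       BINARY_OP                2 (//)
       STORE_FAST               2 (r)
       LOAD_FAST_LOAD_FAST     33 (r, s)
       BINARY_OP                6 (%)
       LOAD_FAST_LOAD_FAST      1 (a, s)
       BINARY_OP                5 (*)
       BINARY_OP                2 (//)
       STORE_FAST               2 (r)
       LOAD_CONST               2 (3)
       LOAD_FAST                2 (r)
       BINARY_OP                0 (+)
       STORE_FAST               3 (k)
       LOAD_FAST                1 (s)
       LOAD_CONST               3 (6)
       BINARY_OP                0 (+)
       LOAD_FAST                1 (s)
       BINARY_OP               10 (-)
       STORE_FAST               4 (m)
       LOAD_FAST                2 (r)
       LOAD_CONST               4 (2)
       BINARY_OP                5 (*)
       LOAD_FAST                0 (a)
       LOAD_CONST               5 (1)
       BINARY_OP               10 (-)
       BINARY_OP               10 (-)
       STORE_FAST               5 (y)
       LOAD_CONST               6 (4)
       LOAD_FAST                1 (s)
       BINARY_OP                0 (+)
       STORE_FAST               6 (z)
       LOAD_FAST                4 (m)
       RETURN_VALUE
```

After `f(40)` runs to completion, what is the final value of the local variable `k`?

LOAD_FAST_LOAD_FAST a,a → push 40,40. Stack: [40, 40]
BINARY_OP + → 40 + 40 = 80. Stack: [80]
LOAD_FAST_LOAD_FAST a,a → push 40,40. Stack: [80, 40, 40]
BINARY_OP * → 40 * 40 = 1600. Stack: [80, 1600]
BINARY_OP + → 80 + 1600 = 1680. Stack: [1680]
STORE_FAST s → s=1680. Stack: []
LOAD_FAST_LOAD_FAST s,a → push 1680,40. Stack: [1680, 40]
BINARY_OP - → 1680 - 40 = 1640. Stack: [1640]
LOAD_CONST → push -9. Stack: [1640, -9]
BINARY_OP // → 1640 // -9 = -183. Stack: [-183]
STORE_FAST r → r=-183. Stack: []
LOAD_FAST_LOAD_FAST r,s → push -183,1680. Stack: [-183, 1680]
BINARY_OP % → -183 % 1680 = 1497. Stack: [1497]
LOAD_FAST_LOAD_FAST a,s → push 40,1680. Stack: [1497, 40, 1680]
BINARY_OP * → 40 * 1680 = 67200. Stack: [1497, 67200]
BINARY_OP // → 1497 // 67200 = 0. Stack: [0]
STORE_FAST r → r=0. Stack: []
LOAD_CONST → push 3. Stack: [3]
LOAD_FAST r → push 0. Stack: [3, 0]
BINARY_OP + → 3 + 0 = 3. Stack: [3]
STORE_FAST k → k=3. Stack: []
LOAD_FAST s → push 1680. Stack: [1680]
LOAD_CONST → push 6. Stack: [1680, 6]
BINARY_OP + → 1680 + 6 = 1686. Stack: [1686]
LOAD_FAST s → push 1680. Stack: [1686, 1680]
BINARY_OP - → 1686 - 1680 = 6. Stack: [6]
STORE_FAST m → m=6. Stack: []
LOAD_FAST r → push 0. Stack: [0]
LOAD_CONST → push 2. Stack: [0, 2]
BINARY_OP * → 0 * 2 = 0. Stack: [0]
LOAD_FAST a → push 40. Stack: [0, 40]
LOAD_CONST → push 1. Stack: [0, 40, 1]
BINARY_OP - → 40 - 1 = 39. Stack: [0, 39]
BINARY_OP - → 0 - 39 = -39. Stack: [-39]
STORE_FAST y → y=-39. Stack: []
LOAD_CONST → push 4. Stack: [4]
LOAD_FAST s → push 1680. Stack: [4, 1680]
BINARY_OP + → 4 + 1680 = 1684. Stack: [1684]
STORE_FAST z → z=1684. Stack: []
LOAD_FAST m → push 6. Stack: [6]
RETURN_VALUE → return 6.

3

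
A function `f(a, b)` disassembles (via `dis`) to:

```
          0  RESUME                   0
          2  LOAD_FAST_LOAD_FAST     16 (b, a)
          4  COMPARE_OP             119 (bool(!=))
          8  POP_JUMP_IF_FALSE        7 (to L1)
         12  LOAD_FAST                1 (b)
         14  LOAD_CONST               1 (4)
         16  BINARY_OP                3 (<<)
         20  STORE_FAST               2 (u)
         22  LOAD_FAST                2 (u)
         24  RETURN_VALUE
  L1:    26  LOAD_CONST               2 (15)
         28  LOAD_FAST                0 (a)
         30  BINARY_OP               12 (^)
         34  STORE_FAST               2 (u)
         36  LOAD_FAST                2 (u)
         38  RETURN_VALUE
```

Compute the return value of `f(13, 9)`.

LOAD_FAST_LOAD_FAST b,a → push 9,13. Stack: [9, 13]
COMPARE_OP bool(!=) → 9 vs 13 = True. Stack: [True]
POP_JUMP_IF_FALSE → pop True; no jump. Stack: []
LOAD_FAST b → push 9. Stack: [9]
LOAD_CONST → push 4. Stack: [9, 4]
BINARY_OP << → 9 << 4 = 144. Stack: [144]
STORE_FAST u → u=144. Stack: []
LOAD_FAST u → push 144. Stack: [144]
RETURN_VALUE → return 144.

144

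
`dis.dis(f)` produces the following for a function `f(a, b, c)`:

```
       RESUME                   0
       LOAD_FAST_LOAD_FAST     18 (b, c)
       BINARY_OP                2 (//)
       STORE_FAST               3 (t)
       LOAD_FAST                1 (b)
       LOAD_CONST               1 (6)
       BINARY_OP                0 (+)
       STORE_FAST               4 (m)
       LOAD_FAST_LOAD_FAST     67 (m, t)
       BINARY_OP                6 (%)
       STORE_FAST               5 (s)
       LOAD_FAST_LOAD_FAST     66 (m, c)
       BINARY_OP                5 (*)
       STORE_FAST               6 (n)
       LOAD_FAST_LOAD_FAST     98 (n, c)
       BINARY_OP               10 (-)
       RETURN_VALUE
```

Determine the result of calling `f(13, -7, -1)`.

2

LOAD_FAST_LOAD_FAST b,c → push -7,-1. Stack: [-7, -1]
BINARY_OP // → -7 // -1 = 7. Stack: [7]
STORE_FAST t → t=7. Stack: []
LOAD_FAST b → push -7. Stack: [-7]
LOAD_CONST → push 6. Stack: [-7, 6]
BINARY_OP + → -7 + 6 = -1. Stack: [-1]
STORE_FAST m → m=-1. Stack: []
LOAD_FAST_LOAD_FAST m,t → push -1,7. Stack: [-1, 7]
BINARY_OP % → -1 % 7 = 6. Stack: [6]
STORE_FAST s → s=6. Stack: []
LOAD_FAST_LOAD_FAST m,c → push -1,-1. Stack: [-1, -1]
BINARY_OP * → -1 * -1 = 1. Stack: [1]
STORE_FAST n → n=1. Stack: []
LOAD_FAST_LOAD_FAST n,c → push 1,-1. Stack: [1, -1]
BINARY_OP - → 1 - -1 = 2. Stack: [2]
RETURN_VALUE → return 2.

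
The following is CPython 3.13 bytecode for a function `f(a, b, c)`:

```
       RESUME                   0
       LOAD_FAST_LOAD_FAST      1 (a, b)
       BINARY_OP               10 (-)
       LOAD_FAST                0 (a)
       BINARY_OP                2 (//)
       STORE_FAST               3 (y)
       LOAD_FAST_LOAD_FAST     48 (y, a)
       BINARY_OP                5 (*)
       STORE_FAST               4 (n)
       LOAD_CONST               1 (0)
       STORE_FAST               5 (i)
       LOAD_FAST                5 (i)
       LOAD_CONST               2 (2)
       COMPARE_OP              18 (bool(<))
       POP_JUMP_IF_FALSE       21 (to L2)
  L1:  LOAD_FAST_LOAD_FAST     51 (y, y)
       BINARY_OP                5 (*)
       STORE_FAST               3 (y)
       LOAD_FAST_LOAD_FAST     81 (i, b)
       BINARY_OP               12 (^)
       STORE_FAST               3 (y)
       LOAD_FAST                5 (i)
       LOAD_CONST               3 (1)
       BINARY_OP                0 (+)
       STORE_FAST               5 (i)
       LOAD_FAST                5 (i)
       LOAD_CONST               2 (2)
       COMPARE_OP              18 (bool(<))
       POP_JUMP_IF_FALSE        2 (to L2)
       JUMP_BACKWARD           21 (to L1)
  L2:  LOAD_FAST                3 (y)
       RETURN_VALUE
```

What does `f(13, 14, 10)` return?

LOAD_FAST_LOAD_FAST a,b → push 13,14. Stack: [13, 14]
BINARY_OP - → 13 - 14 = -1. Stack: [-1]
LOAD_FAST a → push 13. Stack: [-1, 13]
BINARY_OP // → -1 // 13 = -1. Stack: [-1]
STORE_FAST y → y=-1. Stack: []
LOAD_FAST_LOAD_FAST y,a → push -1,13. Stack: [-1, 13]
BINARY_OP * → -1 * 13 = -13. Stack: [-13]
STORE_FAST n → n=-13. Stack: []
LOAD_CONST → push 0. Stack: [0]
STORE_FAST i → i=0. Stack: []
LOAD_FAST i → push 0. Stack: [0]
LOAD_CONST → push 2. Stack: [0, 2]
COMPARE_OP bool(<) → 0 vs 2 = True. Stack: [True]
POP_JUMP_IF_FALSE → pop True; no jump. Stack: []
LOAD_FAST_LOAD_FAST y,y → push -1,-1. Stack: [-1, -1]
BINARY_OP * → -1 * -1 = 1. Stack: [1]
STORE_FAST y → y=1. Stack: []
LOAD_FAST_LOAD_FAST i,b → push 0,14. Stack: [0, 14]
BINARY_OP ^ → 0 ^ 14 = 14. Stack: [14]
STORE_FAST y → y=14. Stack: []
LOAD_FAST i → push 0. Stack: [0]
LOAD_CONST → push 1. Stack: [0, 1]
BINARY_OP + → 0 + 1 = 1. Stack: [1]
STORE_FAST i → i=1. Stack: []
LOAD_FAST i → push 1. Stack: [1]
LOAD_CONST → push 2. Stack: [1, 2]
COMPARE_OP bool(<) → 1 vs 2 = True. Stack: [True]
POP_JUMP_IF_FALSE → pop True; no jump. Stack: []
LOAD_FAST_LOAD_FAST y,y → push 14,14. Stack: [14, 14]
BINARY_OP * → 14 * 14 = 196. Stack: [196]
STORE_FAST y → y=196. Stack: []
LOAD_FAST_LOAD_FAST i,b → push 1,14. Stack: [1, 14]
BINARY_OP ^ → 1 ^ 14 = 15. Stack: [15]
STORE_FAST y → y=15. Stack: []
LOAD_FAST i → push 1. Stack: [1]
LOAD_CONST → push 1. Stack: [1, 1]
BINARY_OP + → 1 + 1 = 2. Stack: [2]
STORE_FAST i → i=2. Stack: []
LOAD_FAST i → push 2. Stack: [2]
LOAD_CONST → push 2. Stack: [2, 2]
COMPARE_OP bool(<) → 2 vs 2 = False. Stack: [False]
POP_JUMP_IF_FALSE → pop False; jump. Stack: []
LOAD_FAST y → push 15. Stack: [15]
RETURN_VALUE → return 15.

15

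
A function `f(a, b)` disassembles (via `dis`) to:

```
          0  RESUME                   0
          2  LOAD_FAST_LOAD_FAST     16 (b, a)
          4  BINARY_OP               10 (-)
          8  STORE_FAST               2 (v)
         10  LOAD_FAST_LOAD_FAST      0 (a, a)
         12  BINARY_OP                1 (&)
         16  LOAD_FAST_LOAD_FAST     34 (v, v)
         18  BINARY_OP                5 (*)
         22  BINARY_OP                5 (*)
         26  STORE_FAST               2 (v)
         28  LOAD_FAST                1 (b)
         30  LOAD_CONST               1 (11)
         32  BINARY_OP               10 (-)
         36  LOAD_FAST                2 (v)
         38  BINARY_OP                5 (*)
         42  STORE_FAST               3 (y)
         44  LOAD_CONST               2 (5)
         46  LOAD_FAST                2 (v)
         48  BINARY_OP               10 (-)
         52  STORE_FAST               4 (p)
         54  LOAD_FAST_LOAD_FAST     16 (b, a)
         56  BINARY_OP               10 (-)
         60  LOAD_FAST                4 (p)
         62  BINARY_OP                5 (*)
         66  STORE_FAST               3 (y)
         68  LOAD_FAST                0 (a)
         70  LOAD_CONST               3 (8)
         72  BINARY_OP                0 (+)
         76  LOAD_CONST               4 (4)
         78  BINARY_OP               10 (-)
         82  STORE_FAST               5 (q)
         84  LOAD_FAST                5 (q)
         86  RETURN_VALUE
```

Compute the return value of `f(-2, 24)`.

2

LOAD_FAST_LOAD_FAST b,a → push 24,-2. Stack: [24, -2]
BINARY_OP - → 24 - -2 = 26. Stack: [26]
STORE_FAST v → v=26. Stack: []
LOAD_FAST_LOAD_FAST a,a → push -2,-2. Stack: [-2, -2]
BINARY_OP & → -2 & -2 = -2. Stack: [-2]
LOAD_FAST_LOAD_FAST v,v → push 26,26. Stack: [-2, 26, 26]
BINARY_OP * → 26 * 26 = 676. Stack: [-2, 676]
BINARY_OP * → -2 * 676 = -1352. Stack: [-1352]
STORE_FAST v → v=-1352. Stack: []
LOAD_FAST b → push 24. Stack: [24]
LOAD_CONST → push 11. Stack: [24, 11]
BINARY_OP - → 24 - 11 = 13. Stack: [13]
LOAD_FAST v → push -1352. Stack: [13, -1352]
BINARY_OP * → 13 * -1352 = -17576. Stack: [-17576]
STORE_FAST y → y=-17576. Stack: []
LOAD_CONST → push 5. Stack: [5]
LOAD_FAST v → push -1352. Stack: [5, -1352]
BINARY_OP - → 5 - -1352 = 1357. Stack: [1357]
STORE_FAST p → p=1357. Stack: []
LOAD_FAST_LOAD_FAST b,a → push 24,-2. Stack: [24, -2]
BINARY_OP - → 24 - -2 = 26. Stack: [26]
LOAD_FAST p → push 1357. Stack: [26, 1357]
BINARY_OP * → 26 * 1357 = 35282. Stack: [35282]
STORE_FAST y → y=35282. Stack: []
LOAD_FAST a → push -2. Stack: [-2]
LOAD_CONST → push 8. Stack: [-2, 8]
BINARY_OP + → -2 + 8 = 6. Stack: [6]
LOAD_CONST → push 4. Stack: [6, 4]
BINARY_OP - → 6 - 4 = 2. Stack: [2]
STORE_FAST q → q=2. Stack: []
LOAD_FAST q → push 2. Stack: [2]
RETURN_VALUE → return 2.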